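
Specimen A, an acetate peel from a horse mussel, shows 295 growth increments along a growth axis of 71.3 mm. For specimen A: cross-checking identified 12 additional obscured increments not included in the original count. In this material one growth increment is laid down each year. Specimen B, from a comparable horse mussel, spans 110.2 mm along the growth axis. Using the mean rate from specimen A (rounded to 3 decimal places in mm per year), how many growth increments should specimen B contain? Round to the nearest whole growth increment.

Specimen A: true growth increment count = 295 + 12 = 307.
A: 71.3 mm over 307 years gives 71.3 / 307 ≈ 0.232 mm/year.
B spans 110.2 / 0.232 = 475.00 years ≈ 475 growth increments.

475 growth increments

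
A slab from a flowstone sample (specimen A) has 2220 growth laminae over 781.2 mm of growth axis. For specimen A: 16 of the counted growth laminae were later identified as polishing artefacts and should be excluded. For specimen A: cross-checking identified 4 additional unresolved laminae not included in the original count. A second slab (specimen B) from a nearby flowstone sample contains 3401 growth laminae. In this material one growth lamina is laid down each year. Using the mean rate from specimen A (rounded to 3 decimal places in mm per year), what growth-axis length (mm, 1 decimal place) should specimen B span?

1204.0 mm

Specimen A: true growth lamina count = 2220 − 16 + 4 = 2208.
A: Extension rate ≈ 781.2 / 2208 = 0.354 mm per year.
B's length ≈ 0.354 × 3401 = 1204.0 mm.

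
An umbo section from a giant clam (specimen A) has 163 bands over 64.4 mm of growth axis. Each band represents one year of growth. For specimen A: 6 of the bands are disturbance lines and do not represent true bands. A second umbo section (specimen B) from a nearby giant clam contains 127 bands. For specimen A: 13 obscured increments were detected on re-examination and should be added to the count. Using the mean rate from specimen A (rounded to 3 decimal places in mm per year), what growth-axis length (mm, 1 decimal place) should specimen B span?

Specimen A: correcting the raw count gives 163 − 6 + 13 = 170 true bands.
A: Mean rate = 64.4 mm / 170 years ≈ 0.379 mm per year.
For B, 0.379 mm/year × 127 years = 48.1 mm.

48.1 mm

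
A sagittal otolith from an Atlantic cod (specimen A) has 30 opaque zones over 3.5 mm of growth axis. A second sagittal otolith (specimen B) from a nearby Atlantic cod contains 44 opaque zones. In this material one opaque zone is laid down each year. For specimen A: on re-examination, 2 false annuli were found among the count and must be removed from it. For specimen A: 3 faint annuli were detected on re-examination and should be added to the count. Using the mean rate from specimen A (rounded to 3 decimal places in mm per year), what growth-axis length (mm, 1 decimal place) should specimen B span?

5.0 mm

Specimen A: adjusted count: 30 − 2 + 3 = 31 opaque zones.
A: Extension rate ≈ 3.5 / 31 = 0.113 mm per year.
B's length ≈ 0.113 × 44 = 5.0 mm.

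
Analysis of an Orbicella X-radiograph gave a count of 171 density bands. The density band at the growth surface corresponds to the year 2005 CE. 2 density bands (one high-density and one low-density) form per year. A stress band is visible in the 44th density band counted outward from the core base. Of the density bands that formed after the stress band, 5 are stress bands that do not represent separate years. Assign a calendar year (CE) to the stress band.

1944 CE

Between density band 44 and the growth surface there are 171 − 44 = 127 density bands.
Removing the 5 false density bands leaves 127 − 5 = 122 true density bands beyond the stress band.
122 density bands at 2 per year is 122 / 2 = 61 years.
The density band at the growth surface is 2005 CE, so the stress band dates to 2005 − 61 = 1944 CE.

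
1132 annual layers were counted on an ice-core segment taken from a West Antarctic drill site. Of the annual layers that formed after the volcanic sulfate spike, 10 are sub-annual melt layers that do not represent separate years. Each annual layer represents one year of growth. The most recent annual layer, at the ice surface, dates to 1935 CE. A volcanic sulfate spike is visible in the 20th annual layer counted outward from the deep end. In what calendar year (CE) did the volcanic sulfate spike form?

833 CE

Between annual layer 20 and the ice surface there are 1132 − 20 = 1112 annual layers.
Excluding 10 false annual layers: 1112 − 10 = 1102.
The annual layer at the ice surface is 1935 CE, so the volcanic sulfate spike dates to 1935 − 1102 = 833 CE.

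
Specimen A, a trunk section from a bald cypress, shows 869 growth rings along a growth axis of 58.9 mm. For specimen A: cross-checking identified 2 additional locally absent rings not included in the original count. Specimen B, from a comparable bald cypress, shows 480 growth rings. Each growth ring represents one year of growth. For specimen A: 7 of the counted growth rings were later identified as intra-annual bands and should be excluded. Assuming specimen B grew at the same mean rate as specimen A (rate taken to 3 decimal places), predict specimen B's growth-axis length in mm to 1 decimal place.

32.6 mm

Specimen A: true growth ring count = 869 − 7 + 2 = 864.
A: Extension rate ≈ 58.9 / 864 = 0.068 mm/yr.
Length of B = 0.068 × 480 = 32.6 mm.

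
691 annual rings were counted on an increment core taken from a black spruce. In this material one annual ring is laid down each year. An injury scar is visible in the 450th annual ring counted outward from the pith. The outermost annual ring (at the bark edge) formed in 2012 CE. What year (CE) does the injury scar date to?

1771 CE

691 − 450 = 241 annual rings lie beyond the injury scar toward the bark edge.
The annual ring at the bark edge is 2012 CE, so the injury scar dates to 2012 − 241 = 1771 CE.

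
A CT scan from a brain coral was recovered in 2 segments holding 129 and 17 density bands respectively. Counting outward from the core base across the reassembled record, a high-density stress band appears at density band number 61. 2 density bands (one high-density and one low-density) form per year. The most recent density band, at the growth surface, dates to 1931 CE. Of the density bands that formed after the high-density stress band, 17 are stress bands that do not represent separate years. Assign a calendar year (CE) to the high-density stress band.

1897 CE

Total density bands = 129 + 17 = 146.
146 − 61 = 85 density bands lie beyond the high-density stress band toward the growth surface.
Excluding 17 false density bands: 85 − 17 = 68.
With 2 density bands per year, 68 / 2 = 34 years.
Counting back 34 years from 1931 CE places the high-density stress band in 1931 − 34 = 1897 CE.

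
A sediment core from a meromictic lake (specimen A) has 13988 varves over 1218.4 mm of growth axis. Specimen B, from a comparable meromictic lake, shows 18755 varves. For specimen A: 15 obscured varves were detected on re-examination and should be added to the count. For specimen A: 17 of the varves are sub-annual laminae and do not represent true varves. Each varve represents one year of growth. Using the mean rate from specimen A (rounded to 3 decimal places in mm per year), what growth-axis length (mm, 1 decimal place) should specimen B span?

Specimen A: after corrections the count is 13988 − 17 + 15 = 13986 varves.
A: 1218.4 mm over 13986 years gives 1218.4 / 13986 ≈ 0.087 mm/yr.
For B, 0.087 mm/year × 18755 years = 1631.7 mm.

1631.7 mm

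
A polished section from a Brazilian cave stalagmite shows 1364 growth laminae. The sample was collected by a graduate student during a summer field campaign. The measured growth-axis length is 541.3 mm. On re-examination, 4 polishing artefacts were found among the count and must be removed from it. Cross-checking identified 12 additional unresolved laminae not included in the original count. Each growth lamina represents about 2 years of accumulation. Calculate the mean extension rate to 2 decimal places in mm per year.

Adjusted count: 1364 − 4 + 12 = 1372 growth laminae.
1372 growth laminae at 2 years each span 1372 × 2 = 2744 years.
Mean rate = 541.3 mm / 2744 years ≈ 0.20 mm per year.

0.20 mm per year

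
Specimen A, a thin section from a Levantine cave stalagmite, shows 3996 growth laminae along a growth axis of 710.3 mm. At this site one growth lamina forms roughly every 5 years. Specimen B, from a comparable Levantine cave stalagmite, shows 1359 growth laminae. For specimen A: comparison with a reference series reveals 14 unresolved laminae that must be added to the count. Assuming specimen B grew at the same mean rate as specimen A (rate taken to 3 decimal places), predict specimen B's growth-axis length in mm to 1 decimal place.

Specimen A: after corrections the count is 3996 + 14 = 4010 growth laminae.
Specimen A: multiplying by 5 years per growth lamina: 4010 × 5 = 20050 years.
A: Extension rate ≈ 710.3 / 20050 = 0.035 mm/yr.
Specimen B: 1359 growth laminae at 5 years each span 1359 × 5 = 6795 years. For B, 0.035 mm/year × 6795 years = 237.8 mm.

237.8 mm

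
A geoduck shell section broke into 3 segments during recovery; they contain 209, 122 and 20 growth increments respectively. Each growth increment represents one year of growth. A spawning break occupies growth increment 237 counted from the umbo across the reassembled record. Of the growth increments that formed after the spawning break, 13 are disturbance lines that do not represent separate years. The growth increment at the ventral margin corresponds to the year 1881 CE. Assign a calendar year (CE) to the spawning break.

1780 CE

Total growth increments = 209 + 122 + 20 = 351.
The spawning break sits at growth increment 237 from the umbo, so 351 − 237 = 114 growth increments formed after it.
Removing the 13 false growth increments leaves 114 − 13 = 101 true growth increments beyond the spawning break.
1881 − 101 = 1780 CE.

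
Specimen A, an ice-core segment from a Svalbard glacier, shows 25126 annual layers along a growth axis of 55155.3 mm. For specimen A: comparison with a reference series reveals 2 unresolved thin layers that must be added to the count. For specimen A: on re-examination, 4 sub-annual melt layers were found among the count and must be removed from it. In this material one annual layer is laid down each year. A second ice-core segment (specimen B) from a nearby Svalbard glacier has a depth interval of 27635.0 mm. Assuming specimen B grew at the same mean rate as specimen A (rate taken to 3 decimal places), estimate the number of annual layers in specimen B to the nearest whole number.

12590 annual layers

Specimen A: after corrections the count is 25126 − 4 + 2 = 25124 annual layers.
A: 55155.3 mm over 25124 years gives 55155.3 / 25124 ≈ 2.195 mm per year.
For B, 27635.0 / 2.195 = 12589.98 years ≈ 12590 annual layers.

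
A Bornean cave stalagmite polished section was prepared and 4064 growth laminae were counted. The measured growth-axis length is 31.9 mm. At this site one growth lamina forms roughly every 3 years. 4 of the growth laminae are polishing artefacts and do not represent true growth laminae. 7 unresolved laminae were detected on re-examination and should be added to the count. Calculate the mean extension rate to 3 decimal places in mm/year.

0.003 mm/year

After corrections the count is 4064 − 4 + 7 = 4067 growth laminae.
At 3 years per growth lamina, 4067 × 3 = 12201 years.
31.9 mm over 12201 years gives 31.9 / 12201 ≈ 0.003 mm/year.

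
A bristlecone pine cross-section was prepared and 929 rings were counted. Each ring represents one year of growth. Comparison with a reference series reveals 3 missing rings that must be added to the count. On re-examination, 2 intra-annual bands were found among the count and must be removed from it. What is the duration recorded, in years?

Correcting the raw count gives 929 − 2 + 3 = 930 true rings.
One ring per year makes the duration 930 years.

930 years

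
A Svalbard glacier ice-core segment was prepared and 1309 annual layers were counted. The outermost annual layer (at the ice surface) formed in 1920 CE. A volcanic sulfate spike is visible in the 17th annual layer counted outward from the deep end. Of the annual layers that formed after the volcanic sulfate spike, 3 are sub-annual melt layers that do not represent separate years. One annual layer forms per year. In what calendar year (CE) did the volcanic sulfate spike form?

631 CE

1309 − 17 = 1292 annual layers lie beyond the volcanic sulfate spike toward the ice surface.
Removing the 3 false annual layers leaves 1292 − 3 = 1289 true annual layers beyond the volcanic sulfate spike.
1920 − 1289 = 631 CE.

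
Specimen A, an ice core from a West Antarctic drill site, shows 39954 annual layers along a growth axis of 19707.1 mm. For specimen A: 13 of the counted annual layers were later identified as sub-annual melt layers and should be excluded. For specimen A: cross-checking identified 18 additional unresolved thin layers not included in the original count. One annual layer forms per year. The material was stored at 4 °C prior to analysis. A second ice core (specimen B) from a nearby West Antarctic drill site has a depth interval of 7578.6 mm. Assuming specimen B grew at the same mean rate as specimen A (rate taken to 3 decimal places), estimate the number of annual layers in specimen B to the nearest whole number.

15372 annual layers

Specimen A: after corrections the count is 39954 − 13 + 18 = 39959 annual layers.
A: 19707.1 mm over 39959 years gives 19707.1 / 39959 ≈ 0.493 mm/year.
For B, 7578.6 / 0.493 = 15372.41 years ≈ 15372 annual layers.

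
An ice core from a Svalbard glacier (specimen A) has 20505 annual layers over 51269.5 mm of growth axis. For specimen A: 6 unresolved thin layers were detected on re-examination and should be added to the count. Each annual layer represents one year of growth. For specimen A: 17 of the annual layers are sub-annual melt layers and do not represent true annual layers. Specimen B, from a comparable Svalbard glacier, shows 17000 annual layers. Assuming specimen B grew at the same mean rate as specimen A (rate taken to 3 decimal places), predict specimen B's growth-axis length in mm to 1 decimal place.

Specimen A: after corrections the count is 20505 − 17 + 6 = 20494 annual layers.
A: 51269.5 mm over 20494 years gives 51269.5 / 20494 ≈ 2.502 mm per year.
Length of B = 2.502 × 17000 = 42534.0 mm.

42534.0 mm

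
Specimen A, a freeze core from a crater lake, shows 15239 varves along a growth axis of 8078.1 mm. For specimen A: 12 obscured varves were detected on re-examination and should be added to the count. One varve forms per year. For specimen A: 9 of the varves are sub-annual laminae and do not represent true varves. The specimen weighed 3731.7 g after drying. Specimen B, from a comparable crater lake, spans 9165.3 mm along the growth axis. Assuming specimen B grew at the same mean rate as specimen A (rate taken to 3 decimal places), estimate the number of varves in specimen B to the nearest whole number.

Specimen A: after corrections the count is 15239 − 9 + 12 = 15242 varves.
A: Mean rate = 8078.1 mm / 15242 years ≈ 0.530 mm/year.
Specimen B: 9165.3 mm / 0.530 mm per year = 17293.02 years ≈ 17293 varves.

17293 varves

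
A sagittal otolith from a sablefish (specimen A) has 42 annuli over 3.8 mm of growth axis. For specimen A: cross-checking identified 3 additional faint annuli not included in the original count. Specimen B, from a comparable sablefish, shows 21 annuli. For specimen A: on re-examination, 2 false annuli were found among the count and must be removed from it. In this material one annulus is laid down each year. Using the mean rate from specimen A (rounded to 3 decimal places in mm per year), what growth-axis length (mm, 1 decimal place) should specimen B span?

1.8 mm

Specimen A: true annulus count = 42 − 2 + 3 = 43.
A: Mean rate = 3.8 mm / 43 years ≈ 0.088 mm per year.
For B, 0.088 mm/year × 21 years = 1.8 mm.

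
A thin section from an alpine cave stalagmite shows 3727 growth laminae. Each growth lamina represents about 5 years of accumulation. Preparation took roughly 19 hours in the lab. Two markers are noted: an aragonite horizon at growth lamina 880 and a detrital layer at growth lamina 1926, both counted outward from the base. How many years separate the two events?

The two markers are separated by 1926 − 880 = 1046 growth laminae.
At 5 years per growth lamina, 1046 × 5 = 5230 years.

5230 yr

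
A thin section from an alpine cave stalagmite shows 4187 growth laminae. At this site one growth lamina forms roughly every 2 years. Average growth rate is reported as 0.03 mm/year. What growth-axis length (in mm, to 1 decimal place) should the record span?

251.2 mm

4187 growth laminae at 2 years each span 4187 × 2 = 8374 years.
Predicted length = 0.03 mm/year × 8374 years = 251.2 mm.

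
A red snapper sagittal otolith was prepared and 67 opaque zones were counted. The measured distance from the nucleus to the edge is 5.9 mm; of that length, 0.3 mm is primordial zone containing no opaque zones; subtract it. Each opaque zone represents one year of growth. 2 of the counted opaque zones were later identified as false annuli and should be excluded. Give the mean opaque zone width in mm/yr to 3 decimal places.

0.086 mm/yr

Adjusted count: 67 − 2 = 65 opaque zones.
The growth record spans 5.9 − 0.3 = 5.6 mm.
Mean rate = 5.6 mm / 65 years ≈ 0.086 mm/yr.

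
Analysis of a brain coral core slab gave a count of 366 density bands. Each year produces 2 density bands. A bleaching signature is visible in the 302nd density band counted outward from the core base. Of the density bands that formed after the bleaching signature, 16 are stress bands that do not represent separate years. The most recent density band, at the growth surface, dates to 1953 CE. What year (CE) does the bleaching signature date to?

Between density band 302 and the growth surface there are 366 − 302 = 64 density bands.
Excluding 16 false density bands: 64 − 16 = 48.
With 2 density bands per year, 48 / 2 = 24 years.
1953 − 24 = 1929 CE.

1929 CE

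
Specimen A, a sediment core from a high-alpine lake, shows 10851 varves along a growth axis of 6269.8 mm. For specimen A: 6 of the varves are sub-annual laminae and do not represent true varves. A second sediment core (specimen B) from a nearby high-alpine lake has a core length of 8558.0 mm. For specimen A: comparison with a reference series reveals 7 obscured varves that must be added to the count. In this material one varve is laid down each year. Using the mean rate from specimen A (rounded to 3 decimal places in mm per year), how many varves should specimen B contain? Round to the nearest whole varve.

Specimen A: adjusted count: 10851 − 6 + 7 = 10852 varves.
A: Extension rate ≈ 6269.8 / 10852 = 0.578 mm per year.
For B, 8558.0 / 0.578 = 14806.23 years ≈ 14806 varves.

14806 varves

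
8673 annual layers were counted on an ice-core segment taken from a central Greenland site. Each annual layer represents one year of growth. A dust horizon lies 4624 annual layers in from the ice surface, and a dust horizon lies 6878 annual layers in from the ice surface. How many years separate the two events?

6878 − 4624 = 2254 annual layers lie between the two events.
One annual layer per year makes the interval 2254 years.

2254 years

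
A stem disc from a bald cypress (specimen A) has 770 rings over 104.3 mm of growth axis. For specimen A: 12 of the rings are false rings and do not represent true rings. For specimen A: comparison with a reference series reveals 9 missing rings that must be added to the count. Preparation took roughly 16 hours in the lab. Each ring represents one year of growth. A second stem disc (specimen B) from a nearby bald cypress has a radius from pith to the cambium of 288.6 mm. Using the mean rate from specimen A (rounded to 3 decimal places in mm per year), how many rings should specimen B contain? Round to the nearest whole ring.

Specimen A: after corrections the count is 770 − 12 + 9 = 767 rings.
A: 104.3 mm over 767 years gives 104.3 / 767 ≈ 0.136 mm/year.
For B, 288.6 / 0.136 = 2122.06 years ≈ 2122 rings.

2122 rings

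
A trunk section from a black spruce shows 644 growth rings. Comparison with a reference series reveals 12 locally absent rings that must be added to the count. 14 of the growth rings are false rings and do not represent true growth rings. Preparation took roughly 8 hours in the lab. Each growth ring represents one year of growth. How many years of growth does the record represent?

642 yr

Adjusted count: 644 − 14 + 12 = 642 growth rings.
One growth ring per year makes the duration 642 years.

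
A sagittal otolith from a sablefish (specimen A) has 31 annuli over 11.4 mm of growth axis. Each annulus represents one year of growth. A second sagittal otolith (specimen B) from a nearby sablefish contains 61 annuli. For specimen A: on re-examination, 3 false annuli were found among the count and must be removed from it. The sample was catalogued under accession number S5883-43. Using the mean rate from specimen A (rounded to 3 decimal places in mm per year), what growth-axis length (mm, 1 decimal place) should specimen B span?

Specimen A: adjusted count: 31 − 3 = 28 annuli.
A: Mean rate = 11.4 mm / 28 years ≈ 0.407 mm/year.
B's length ≈ 0.407 × 61 = 24.8 mm.

24.8 mm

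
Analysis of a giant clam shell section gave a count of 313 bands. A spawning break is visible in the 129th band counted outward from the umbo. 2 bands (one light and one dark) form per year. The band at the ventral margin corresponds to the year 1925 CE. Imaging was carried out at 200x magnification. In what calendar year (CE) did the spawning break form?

1833 CE

313 − 129 = 184 bands lie beyond the spawning break toward the ventral margin.
With 2 bands per year, 184 / 2 = 92 years.
Counting back 92 years from 1925 CE places the spawning break in 1925 − 92 = 1833 CE.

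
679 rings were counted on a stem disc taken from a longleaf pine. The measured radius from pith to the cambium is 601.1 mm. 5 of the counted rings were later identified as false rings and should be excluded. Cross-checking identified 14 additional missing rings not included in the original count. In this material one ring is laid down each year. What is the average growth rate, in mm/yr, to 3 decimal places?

0.874 mm/yr

True ring count = 679 − 5 + 14 = 688.
Mean rate = 601.1 mm / 688 years ≈ 0.874 mm/yr.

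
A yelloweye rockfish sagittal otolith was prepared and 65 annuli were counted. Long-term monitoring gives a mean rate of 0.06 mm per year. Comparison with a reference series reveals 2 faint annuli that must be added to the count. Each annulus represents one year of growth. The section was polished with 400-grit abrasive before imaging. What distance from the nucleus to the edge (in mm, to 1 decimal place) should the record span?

4.0 mm

Adjusted count: 65 + 2 = 67 annuli.
67 years at 0.06 mm/year gives 0.06 × 67 = 4.0 mm.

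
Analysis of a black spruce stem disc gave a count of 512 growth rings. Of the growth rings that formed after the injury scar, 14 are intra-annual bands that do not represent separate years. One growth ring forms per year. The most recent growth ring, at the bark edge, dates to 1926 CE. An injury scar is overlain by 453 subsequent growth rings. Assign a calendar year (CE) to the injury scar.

453 growth rings post-date the injury scar.
453 − 14 false = 439 true growth rings after the injury scar.
Counting back 439 years from 1926 CE places the injury scar in 1926 − 439 = 1487 CE.

1487 CE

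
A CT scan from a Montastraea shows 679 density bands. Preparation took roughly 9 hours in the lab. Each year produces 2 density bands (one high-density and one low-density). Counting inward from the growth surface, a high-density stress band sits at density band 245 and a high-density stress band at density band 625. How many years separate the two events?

Separation: 625 − 245 = 380 density bands.
Dividing by 2 density bands per year: 380 / 2 = 190 years.

190 yr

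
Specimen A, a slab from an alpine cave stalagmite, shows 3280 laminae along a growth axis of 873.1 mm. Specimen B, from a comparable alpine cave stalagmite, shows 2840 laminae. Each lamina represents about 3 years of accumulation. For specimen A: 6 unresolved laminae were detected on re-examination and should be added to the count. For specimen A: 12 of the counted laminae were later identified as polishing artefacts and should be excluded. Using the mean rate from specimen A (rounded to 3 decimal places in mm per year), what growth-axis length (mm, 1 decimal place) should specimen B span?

Specimen A: correcting the raw count gives 3280 − 12 + 6 = 3274 true laminae.
Specimen A: multiplying by 3 years per lamina: 3274 × 3 = 9822 years.
A: Mean rate = 873.1 mm / 9822 years ≈ 0.089 mm/yr.
Specimen B: multiplying by 3 years per lamina: 2840 × 3 = 8520 years. For B, 0.089 mm/year × 8520 years = 758.3 mm.

758.3 mm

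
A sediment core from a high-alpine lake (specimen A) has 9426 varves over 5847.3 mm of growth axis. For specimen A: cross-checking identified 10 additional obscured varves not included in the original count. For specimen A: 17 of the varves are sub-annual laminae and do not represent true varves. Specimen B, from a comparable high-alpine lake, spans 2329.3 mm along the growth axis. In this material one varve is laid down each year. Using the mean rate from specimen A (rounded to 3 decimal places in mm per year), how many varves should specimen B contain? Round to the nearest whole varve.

3751 varves

Specimen A: true varve count = 9426 − 17 + 10 = 9419.
A: Mean rate = 5847.3 mm / 9419 years ≈ 0.621 mm/year.
For B, 2329.3 / 0.621 = 3750.89 years ≈ 3751 varves.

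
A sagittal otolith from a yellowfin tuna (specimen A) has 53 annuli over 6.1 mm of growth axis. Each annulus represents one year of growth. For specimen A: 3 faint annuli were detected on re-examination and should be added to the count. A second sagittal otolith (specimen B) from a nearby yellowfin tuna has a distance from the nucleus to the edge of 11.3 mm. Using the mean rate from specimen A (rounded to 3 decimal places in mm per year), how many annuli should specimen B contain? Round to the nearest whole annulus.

Specimen A: after corrections the count is 53 + 3 = 56 annuli.
A: Mean rate = 6.1 mm / 56 years ≈ 0.109 mm/yr.
For B, 11.3 / 0.109 = 103.67 years ≈ 104 annuli.

104 annuli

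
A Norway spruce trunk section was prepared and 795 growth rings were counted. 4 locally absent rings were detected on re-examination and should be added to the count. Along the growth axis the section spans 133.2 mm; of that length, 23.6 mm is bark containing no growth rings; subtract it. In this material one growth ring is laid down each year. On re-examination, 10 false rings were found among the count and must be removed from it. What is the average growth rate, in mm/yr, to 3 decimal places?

0.139 mm/yr

After corrections the count is 795 − 10 + 4 = 789 growth rings.
The growth record spans 133.2 − 23.6 = 109.6 mm.
Extension rate ≈ 109.6 / 789 = 0.139 mm/yr.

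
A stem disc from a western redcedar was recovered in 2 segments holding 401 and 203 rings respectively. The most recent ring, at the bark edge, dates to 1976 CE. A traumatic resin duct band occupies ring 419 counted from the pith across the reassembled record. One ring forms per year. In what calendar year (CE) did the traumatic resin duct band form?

Total rings = 401 + 203 = 604.
The traumatic resin duct band sits at ring 419 from the pith, so 604 − 419 = 185 rings formed after it.
Counting back 185 years from 1976 CE places the traumatic resin duct band in 1976 − 185 = 1791 CE.

1791 CE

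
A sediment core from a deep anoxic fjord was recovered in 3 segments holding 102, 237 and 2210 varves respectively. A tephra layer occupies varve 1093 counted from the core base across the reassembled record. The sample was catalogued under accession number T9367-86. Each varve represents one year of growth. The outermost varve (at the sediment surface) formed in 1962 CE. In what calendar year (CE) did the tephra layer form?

506 CE

Total varves = 102 + 237 + 2210 = 2549.
Between varve 1093 and the sediment surface there are 2549 − 1093 = 1456 varves.
The varve at the sediment surface is 1962 CE, so the tephra layer dates to 1962 − 1456 = 506 CE.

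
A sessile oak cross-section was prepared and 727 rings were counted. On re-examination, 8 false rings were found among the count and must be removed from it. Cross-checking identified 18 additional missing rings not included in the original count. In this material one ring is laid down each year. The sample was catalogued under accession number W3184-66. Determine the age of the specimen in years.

737 years

True ring count = 727 − 8 + 18 = 737.
One ring per year makes the duration 737 years.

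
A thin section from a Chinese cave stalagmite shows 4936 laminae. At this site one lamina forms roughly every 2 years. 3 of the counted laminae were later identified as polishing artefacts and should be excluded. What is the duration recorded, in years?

9866 yr

After corrections the count is 4936 − 3 = 4933 laminae.
Multiplying by 2 years per lamina: 4933 × 2 = 9866 years.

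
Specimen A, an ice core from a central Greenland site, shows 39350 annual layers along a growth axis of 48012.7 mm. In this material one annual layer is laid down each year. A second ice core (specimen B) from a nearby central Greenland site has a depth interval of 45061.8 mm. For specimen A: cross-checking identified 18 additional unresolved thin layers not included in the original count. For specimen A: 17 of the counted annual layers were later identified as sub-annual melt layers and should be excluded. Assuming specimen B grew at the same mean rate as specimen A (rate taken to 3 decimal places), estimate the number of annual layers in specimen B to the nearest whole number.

36936 annual layers

Specimen A: correcting the raw count gives 39350 − 17 + 18 = 39351 true annual layers.
A: Mean rate = 48012.7 mm / 39351 years ≈ 1.220 mm/yr.
For B, 45061.8 / 1.220 = 36935.90 years ≈ 36936 annual layers.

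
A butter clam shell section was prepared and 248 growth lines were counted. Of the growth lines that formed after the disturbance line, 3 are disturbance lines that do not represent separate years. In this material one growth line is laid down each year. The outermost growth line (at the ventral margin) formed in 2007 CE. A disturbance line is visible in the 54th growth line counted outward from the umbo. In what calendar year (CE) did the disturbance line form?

1816 CE

The disturbance line sits at growth line 54 from the umbo, so 248 − 54 = 194 growth lines formed after it.
Excluding 3 false growth lines: 194 − 3 = 191.
The growth line at the ventral margin is 2007 CE, so the disturbance line dates to 2007 − 191 = 1816 CE.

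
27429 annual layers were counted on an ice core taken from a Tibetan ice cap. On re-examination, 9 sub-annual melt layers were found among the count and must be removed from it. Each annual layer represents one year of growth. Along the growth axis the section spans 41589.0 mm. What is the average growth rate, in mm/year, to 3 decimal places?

1.517 mm/year

Adjusted count: 27429 − 9 = 27420 annual layers.
Mean rate = 41589.0 mm / 27420 years ≈ 1.517 mm/year.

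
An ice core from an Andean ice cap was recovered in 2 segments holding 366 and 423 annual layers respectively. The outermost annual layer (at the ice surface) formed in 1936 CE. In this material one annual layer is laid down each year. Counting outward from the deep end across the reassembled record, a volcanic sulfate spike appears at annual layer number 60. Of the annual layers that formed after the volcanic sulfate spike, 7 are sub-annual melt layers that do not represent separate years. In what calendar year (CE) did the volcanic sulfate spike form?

Total annual layers = 366 + 423 = 789.
789 − 60 = 729 annual layers lie beyond the volcanic sulfate spike toward the ice surface.
Excluding 7 false annual layers: 729 − 7 = 722.
The annual layer at the ice surface is 1936 CE, so the volcanic sulfate spike dates to 1936 − 722 = 1214 CE.

1214 CE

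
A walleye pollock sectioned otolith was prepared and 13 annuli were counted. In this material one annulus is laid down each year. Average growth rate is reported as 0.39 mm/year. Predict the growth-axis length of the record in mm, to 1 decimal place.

13 years of growth are recorded.
13 years at 0.39 mm/year gives 0.39 × 13 = 5.1 mm.

5.1 mm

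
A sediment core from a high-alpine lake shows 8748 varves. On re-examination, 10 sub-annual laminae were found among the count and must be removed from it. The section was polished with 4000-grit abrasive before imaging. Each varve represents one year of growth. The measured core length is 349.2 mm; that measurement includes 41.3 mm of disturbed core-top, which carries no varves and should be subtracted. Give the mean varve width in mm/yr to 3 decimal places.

0.035 mm/yr

Correcting the raw count gives 8748 − 10 = 8738 true varves.
Net length = 349.2 − 41.3 = 307.9 mm.
307.9 mm over 8738 years gives 307.9 / 8738 ≈ 0.035 mm/yr.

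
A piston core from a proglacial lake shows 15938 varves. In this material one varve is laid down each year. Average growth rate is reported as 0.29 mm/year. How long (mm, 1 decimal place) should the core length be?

15938 years of growth are recorded.
15938 years at 0.29 mm/year gives 0.29 × 15938 = 4622.0 mm.

4622.0 mm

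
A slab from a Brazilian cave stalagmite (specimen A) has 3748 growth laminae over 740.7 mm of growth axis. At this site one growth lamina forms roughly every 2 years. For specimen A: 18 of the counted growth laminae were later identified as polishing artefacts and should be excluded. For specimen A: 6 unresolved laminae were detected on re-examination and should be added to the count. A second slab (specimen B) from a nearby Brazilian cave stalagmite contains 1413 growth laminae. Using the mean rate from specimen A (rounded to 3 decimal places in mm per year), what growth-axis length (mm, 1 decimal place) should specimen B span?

Specimen A: after corrections the count is 3748 − 18 + 6 = 3736 growth laminae.
Specimen A: at 2 years per growth lamina, 3736 × 2 = 7472 years.
A: Mean rate = 740.7 mm / 7472 years ≈ 0.099 mm/year.
Specimen B: multiplying by 2 years per growth lamina: 1413 × 2 = 2826 years. For B, 0.099 mm/year × 2826 years = 279.8 mm.

279.8 mm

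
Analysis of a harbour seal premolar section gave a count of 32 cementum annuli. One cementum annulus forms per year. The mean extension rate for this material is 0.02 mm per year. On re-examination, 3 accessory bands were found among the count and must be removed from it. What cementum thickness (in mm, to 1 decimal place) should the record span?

True cementum annulus count = 32 − 3 = 29.
Length ≈ 0.02 × 29 = 0.6 mm.

0.6 mm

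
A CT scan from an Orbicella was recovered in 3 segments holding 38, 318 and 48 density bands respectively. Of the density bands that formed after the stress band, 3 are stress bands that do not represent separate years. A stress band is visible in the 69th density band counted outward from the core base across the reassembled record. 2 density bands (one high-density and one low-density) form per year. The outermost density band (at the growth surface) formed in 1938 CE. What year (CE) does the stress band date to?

Total density bands = 38 + 318 + 48 = 404.
404 − 69 = 335 density bands lie beyond the stress band toward the growth surface.
Removing the 3 false density bands leaves 335 − 3 = 332 true density bands beyond the stress band.
332 density bands at 2 per year is 332 / 2 = 166 years.
Counting back 166 years from 1938 CE places the stress band in 1938 − 166 = 1772 CE.

1772 CE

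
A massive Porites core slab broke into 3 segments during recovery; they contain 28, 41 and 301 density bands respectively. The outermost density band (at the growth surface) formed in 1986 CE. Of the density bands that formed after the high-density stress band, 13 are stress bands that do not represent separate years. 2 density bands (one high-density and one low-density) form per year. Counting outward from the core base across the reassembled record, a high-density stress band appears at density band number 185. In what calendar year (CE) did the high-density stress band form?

1900 CE

Total density bands = 28 + 41 + 301 = 370.
370 − 185 = 185 density bands lie beyond the high-density stress band toward the growth surface.
Excluding 13 false density bands: 185 − 13 = 172.
172 density bands at 2 per year is 172 / 2 = 86 years.
Counting back 86 years from 1986 CE places the high-density stress band in 1986 − 86 = 1900 CE.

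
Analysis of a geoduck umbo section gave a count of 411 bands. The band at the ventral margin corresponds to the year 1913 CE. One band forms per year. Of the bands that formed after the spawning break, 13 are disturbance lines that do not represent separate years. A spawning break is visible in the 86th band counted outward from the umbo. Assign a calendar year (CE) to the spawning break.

1601 CE

411 − 86 = 325 bands lie beyond the spawning break toward the ventral margin.
325 − 13 false = 312 true bands after the spawning break.
The band at the ventral margin is 1913 CE, so the spawning break dates to 1913 − 312 = 1601 CE.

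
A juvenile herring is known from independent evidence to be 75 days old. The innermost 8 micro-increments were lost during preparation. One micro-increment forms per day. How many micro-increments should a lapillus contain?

67 micro-increments

Expected micro-increments over 75 days: 75.
Subtracting the 8 micro-increments not captured gives 75 − 8 = 67 micro-increments in the record.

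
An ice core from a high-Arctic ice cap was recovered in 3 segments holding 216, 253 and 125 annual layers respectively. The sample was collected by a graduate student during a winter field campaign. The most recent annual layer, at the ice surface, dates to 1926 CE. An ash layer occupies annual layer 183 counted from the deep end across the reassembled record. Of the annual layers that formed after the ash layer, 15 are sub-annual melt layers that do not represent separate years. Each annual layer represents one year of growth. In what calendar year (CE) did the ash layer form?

Total annual layers = 216 + 253 + 125 = 594.
The ash layer sits at annual layer 183 from the deep end, so 594 − 183 = 411 annual layers formed after it.
411 − 15 false = 396 true annual layers after the ash layer.
1926 − 396 = 1530 CE.

1530 CE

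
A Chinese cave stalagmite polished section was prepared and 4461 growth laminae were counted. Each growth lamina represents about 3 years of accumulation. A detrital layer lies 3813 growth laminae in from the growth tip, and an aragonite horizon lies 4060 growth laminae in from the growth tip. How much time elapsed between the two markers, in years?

741 yr

4060 − 3813 = 247 growth laminae lie between the two events.
247 growth laminae at 3 years each span 247 × 3 = 741 years.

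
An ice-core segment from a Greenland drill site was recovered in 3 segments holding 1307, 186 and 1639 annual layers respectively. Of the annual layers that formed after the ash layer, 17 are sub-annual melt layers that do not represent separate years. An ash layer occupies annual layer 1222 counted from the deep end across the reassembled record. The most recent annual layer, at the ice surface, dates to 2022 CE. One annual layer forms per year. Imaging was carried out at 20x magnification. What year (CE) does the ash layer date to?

Total annual layers = 1307 + 186 + 1639 = 3132.
Between annual layer 1222 and the ice surface there are 3132 − 1222 = 1910 annual layers.
Excluding 17 false annual layers: 1910 − 17 = 1893.
2022 − 1893 = 129 CE.

129 CE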